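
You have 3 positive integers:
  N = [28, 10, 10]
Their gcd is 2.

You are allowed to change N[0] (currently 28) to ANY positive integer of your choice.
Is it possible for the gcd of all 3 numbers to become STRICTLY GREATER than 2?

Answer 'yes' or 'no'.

Current gcd = 2
gcd of all OTHER numbers (without N[0]=28): gcd([10, 10]) = 10
The new gcd after any change is gcd(10, new_value).
This can be at most 10.
Since 10 > old gcd 2, the gcd CAN increase (e.g., set N[0] = 10).

Answer: yes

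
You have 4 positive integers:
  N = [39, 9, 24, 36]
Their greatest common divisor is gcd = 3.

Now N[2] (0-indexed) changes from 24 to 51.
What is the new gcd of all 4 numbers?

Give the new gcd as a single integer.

Answer: 3

Derivation:
Numbers: [39, 9, 24, 36], gcd = 3
Change: index 2, 24 -> 51
gcd of the OTHER numbers (without index 2): gcd([39, 9, 36]) = 3
New gcd = gcd(g_others, new_val) = gcd(3, 51) = 3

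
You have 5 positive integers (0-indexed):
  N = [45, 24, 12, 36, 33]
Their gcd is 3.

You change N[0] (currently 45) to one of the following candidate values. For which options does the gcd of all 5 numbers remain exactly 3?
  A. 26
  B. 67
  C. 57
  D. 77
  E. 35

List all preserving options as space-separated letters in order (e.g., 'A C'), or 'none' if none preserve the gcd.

Old gcd = 3; gcd of others (without N[0]) = 3
New gcd for candidate v: gcd(3, v). Preserves old gcd iff gcd(3, v) = 3.
  Option A: v=26, gcd(3,26)=1 -> changes
  Option B: v=67, gcd(3,67)=1 -> changes
  Option C: v=57, gcd(3,57)=3 -> preserves
  Option D: v=77, gcd(3,77)=1 -> changes
  Option E: v=35, gcd(3,35)=1 -> changes

Answer: C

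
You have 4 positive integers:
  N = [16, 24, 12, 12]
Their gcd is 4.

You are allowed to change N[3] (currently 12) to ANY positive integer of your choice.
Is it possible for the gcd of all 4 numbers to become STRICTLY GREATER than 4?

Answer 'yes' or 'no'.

Current gcd = 4
gcd of all OTHER numbers (without N[3]=12): gcd([16, 24, 12]) = 4
The new gcd after any change is gcd(4, new_value).
This can be at most 4.
Since 4 = old gcd 4, the gcd can only stay the same or decrease.

Answer: no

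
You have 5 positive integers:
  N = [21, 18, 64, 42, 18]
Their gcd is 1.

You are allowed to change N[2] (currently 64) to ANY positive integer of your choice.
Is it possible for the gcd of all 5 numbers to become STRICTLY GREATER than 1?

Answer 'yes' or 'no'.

Current gcd = 1
gcd of all OTHER numbers (without N[2]=64): gcd([21, 18, 42, 18]) = 3
The new gcd after any change is gcd(3, new_value).
This can be at most 3.
Since 3 > old gcd 1, the gcd CAN increase (e.g., set N[2] = 3).

Answer: yes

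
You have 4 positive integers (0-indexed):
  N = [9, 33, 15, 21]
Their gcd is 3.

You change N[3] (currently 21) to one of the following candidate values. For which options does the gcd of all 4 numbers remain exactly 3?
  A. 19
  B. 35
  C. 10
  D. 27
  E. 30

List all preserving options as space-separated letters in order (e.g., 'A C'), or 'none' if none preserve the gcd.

Old gcd = 3; gcd of others (without N[3]) = 3
New gcd for candidate v: gcd(3, v). Preserves old gcd iff gcd(3, v) = 3.
  Option A: v=19, gcd(3,19)=1 -> changes
  Option B: v=35, gcd(3,35)=1 -> changes
  Option C: v=10, gcd(3,10)=1 -> changes
  Option D: v=27, gcd(3,27)=3 -> preserves
  Option E: v=30, gcd(3,30)=3 -> preserves

Answer: D E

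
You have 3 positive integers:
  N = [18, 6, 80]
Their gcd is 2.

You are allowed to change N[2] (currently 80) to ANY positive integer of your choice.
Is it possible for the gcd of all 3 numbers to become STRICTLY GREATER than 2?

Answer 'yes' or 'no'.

Answer: yes

Derivation:
Current gcd = 2
gcd of all OTHER numbers (without N[2]=80): gcd([18, 6]) = 6
The new gcd after any change is gcd(6, new_value).
This can be at most 6.
Since 6 > old gcd 2, the gcd CAN increase (e.g., set N[2] = 6).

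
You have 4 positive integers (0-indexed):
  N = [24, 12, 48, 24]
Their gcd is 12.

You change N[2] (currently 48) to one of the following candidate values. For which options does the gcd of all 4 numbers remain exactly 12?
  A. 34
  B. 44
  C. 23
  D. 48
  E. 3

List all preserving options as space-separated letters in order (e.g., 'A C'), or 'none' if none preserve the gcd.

Old gcd = 12; gcd of others (without N[2]) = 12
New gcd for candidate v: gcd(12, v). Preserves old gcd iff gcd(12, v) = 12.
  Option A: v=34, gcd(12,34)=2 -> changes
  Option B: v=44, gcd(12,44)=4 -> changes
  Option C: v=23, gcd(12,23)=1 -> changes
  Option D: v=48, gcd(12,48)=12 -> preserves
  Option E: v=3, gcd(12,3)=3 -> changes

Answer: D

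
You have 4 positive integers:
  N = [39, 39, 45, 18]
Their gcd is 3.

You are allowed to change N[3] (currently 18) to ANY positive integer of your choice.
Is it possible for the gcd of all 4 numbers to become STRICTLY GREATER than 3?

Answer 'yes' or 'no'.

Current gcd = 3
gcd of all OTHER numbers (without N[3]=18): gcd([39, 39, 45]) = 3
The new gcd after any change is gcd(3, new_value).
This can be at most 3.
Since 3 = old gcd 3, the gcd can only stay the same or decrease.

Answer: no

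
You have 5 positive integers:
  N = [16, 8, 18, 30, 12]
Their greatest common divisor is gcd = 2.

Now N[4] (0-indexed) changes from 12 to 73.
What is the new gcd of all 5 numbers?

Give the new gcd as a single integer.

Answer: 1

Derivation:
Numbers: [16, 8, 18, 30, 12], gcd = 2
Change: index 4, 12 -> 73
gcd of the OTHER numbers (without index 4): gcd([16, 8, 18, 30]) = 2
New gcd = gcd(g_others, new_val) = gcd(2, 73) = 1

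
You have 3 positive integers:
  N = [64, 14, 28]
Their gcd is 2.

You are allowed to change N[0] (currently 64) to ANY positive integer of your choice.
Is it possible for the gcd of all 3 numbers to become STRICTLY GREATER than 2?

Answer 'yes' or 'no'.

Answer: yes

Derivation:
Current gcd = 2
gcd of all OTHER numbers (without N[0]=64): gcd([14, 28]) = 14
The new gcd after any change is gcd(14, new_value).
This can be at most 14.
Since 14 > old gcd 2, the gcd CAN increase (e.g., set N[0] = 14).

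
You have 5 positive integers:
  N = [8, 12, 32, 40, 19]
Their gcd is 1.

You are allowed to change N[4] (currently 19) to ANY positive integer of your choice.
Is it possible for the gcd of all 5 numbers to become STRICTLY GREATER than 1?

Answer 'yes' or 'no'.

Current gcd = 1
gcd of all OTHER numbers (without N[4]=19): gcd([8, 12, 32, 40]) = 4
The new gcd after any change is gcd(4, new_value).
This can be at most 4.
Since 4 > old gcd 1, the gcd CAN increase (e.g., set N[4] = 4).

Answer: yes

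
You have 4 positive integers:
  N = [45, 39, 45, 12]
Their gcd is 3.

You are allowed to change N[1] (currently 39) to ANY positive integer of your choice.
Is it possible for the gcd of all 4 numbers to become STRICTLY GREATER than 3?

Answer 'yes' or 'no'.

Current gcd = 3
gcd of all OTHER numbers (without N[1]=39): gcd([45, 45, 12]) = 3
The new gcd after any change is gcd(3, new_value).
This can be at most 3.
Since 3 = old gcd 3, the gcd can only stay the same or decrease.

Answer: no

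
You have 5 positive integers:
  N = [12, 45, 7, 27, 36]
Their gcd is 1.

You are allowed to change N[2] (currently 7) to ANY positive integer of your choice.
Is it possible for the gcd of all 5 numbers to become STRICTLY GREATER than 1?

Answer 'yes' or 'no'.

Answer: yes

Derivation:
Current gcd = 1
gcd of all OTHER numbers (without N[2]=7): gcd([12, 45, 27, 36]) = 3
The new gcd after any change is gcd(3, new_value).
This can be at most 3.
Since 3 > old gcd 1, the gcd CAN increase (e.g., set N[2] = 3).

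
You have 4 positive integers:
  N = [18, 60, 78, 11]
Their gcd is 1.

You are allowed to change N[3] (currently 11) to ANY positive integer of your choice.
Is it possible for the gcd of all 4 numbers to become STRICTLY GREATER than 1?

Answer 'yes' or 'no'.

Current gcd = 1
gcd of all OTHER numbers (without N[3]=11): gcd([18, 60, 78]) = 6
The new gcd after any change is gcd(6, new_value).
This can be at most 6.
Since 6 > old gcd 1, the gcd CAN increase (e.g., set N[3] = 6).

Answer: yes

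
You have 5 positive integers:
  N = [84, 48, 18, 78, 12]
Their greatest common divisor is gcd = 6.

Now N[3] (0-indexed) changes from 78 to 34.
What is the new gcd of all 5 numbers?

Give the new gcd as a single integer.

Answer: 2

Derivation:
Numbers: [84, 48, 18, 78, 12], gcd = 6
Change: index 3, 78 -> 34
gcd of the OTHER numbers (without index 3): gcd([84, 48, 18, 12]) = 6
New gcd = gcd(g_others, new_val) = gcd(6, 34) = 2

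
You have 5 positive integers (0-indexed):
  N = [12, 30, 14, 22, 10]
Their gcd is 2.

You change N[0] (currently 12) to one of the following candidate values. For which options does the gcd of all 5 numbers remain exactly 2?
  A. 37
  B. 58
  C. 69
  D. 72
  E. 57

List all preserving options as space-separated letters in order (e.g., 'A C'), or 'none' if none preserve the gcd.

Answer: B D

Derivation:
Old gcd = 2; gcd of others (without N[0]) = 2
New gcd for candidate v: gcd(2, v). Preserves old gcd iff gcd(2, v) = 2.
  Option A: v=37, gcd(2,37)=1 -> changes
  Option B: v=58, gcd(2,58)=2 -> preserves
  Option C: v=69, gcd(2,69)=1 -> changes
  Option D: v=72, gcd(2,72)=2 -> preserves
  Option E: v=57, gcd(2,57)=1 -> changes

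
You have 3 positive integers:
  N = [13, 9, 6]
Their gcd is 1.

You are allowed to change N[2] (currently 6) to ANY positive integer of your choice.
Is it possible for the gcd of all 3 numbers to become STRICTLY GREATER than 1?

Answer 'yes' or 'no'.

Answer: no

Derivation:
Current gcd = 1
gcd of all OTHER numbers (without N[2]=6): gcd([13, 9]) = 1
The new gcd after any change is gcd(1, new_value).
This can be at most 1.
Since 1 = old gcd 1, the gcd can only stay the same or decrease.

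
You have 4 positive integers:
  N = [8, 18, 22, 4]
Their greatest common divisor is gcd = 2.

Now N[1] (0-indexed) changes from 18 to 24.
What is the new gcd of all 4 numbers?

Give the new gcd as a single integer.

Answer: 2

Derivation:
Numbers: [8, 18, 22, 4], gcd = 2
Change: index 1, 18 -> 24
gcd of the OTHER numbers (without index 1): gcd([8, 22, 4]) = 2
New gcd = gcd(g_others, new_val) = gcd(2, 24) = 2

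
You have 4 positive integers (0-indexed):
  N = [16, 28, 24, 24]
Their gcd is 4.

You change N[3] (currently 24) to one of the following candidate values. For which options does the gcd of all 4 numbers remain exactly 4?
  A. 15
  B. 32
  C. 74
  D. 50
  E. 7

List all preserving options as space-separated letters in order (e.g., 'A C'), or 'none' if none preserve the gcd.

Answer: B

Derivation:
Old gcd = 4; gcd of others (without N[3]) = 4
New gcd for candidate v: gcd(4, v). Preserves old gcd iff gcd(4, v) = 4.
  Option A: v=15, gcd(4,15)=1 -> changes
  Option B: v=32, gcd(4,32)=4 -> preserves
  Option C: v=74, gcd(4,74)=2 -> changes
  Option D: v=50, gcd(4,50)=2 -> changes
  Option E: v=7, gcd(4,7)=1 -> changes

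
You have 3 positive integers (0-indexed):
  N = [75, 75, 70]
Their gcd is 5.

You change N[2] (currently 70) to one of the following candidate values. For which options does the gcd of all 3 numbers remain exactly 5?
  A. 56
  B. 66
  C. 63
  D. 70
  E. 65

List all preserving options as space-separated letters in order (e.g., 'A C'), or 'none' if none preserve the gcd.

Answer: D E

Derivation:
Old gcd = 5; gcd of others (without N[2]) = 75
New gcd for candidate v: gcd(75, v). Preserves old gcd iff gcd(75, v) = 5.
  Option A: v=56, gcd(75,56)=1 -> changes
  Option B: v=66, gcd(75,66)=3 -> changes
  Option C: v=63, gcd(75,63)=3 -> changes
  Option D: v=70, gcd(75,70)=5 -> preserves
  Option E: v=65, gcd(75,65)=5 -> preserves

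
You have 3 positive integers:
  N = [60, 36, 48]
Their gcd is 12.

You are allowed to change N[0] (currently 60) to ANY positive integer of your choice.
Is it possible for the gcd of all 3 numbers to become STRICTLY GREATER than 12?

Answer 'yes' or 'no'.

Answer: no

Derivation:
Current gcd = 12
gcd of all OTHER numbers (without N[0]=60): gcd([36, 48]) = 12
The new gcd after any change is gcd(12, new_value).
This can be at most 12.
Since 12 = old gcd 12, the gcd can only stay the same or decrease.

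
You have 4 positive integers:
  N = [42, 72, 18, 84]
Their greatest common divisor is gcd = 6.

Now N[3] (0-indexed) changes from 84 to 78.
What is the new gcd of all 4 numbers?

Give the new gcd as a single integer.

Numbers: [42, 72, 18, 84], gcd = 6
Change: index 3, 84 -> 78
gcd of the OTHER numbers (without index 3): gcd([42, 72, 18]) = 6
New gcd = gcd(g_others, new_val) = gcd(6, 78) = 6

Answer: 6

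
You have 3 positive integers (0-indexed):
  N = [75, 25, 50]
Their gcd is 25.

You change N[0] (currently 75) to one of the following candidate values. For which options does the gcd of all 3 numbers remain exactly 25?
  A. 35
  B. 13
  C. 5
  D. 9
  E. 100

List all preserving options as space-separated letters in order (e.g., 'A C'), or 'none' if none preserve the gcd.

Old gcd = 25; gcd of others (without N[0]) = 25
New gcd for candidate v: gcd(25, v). Preserves old gcd iff gcd(25, v) = 25.
  Option A: v=35, gcd(25,35)=5 -> changes
  Option B: v=13, gcd(25,13)=1 -> changes
  Option C: v=5, gcd(25,5)=5 -> changes
  Option D: v=9, gcd(25,9)=1 -> changes
  Option E: v=100, gcd(25,100)=25 -> preserves

Answer: E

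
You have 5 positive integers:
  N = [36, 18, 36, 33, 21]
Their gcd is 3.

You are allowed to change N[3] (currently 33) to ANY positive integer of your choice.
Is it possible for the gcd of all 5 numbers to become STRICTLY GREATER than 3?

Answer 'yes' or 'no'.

Answer: no

Derivation:
Current gcd = 3
gcd of all OTHER numbers (without N[3]=33): gcd([36, 18, 36, 21]) = 3
The new gcd after any change is gcd(3, new_value).
This can be at most 3.
Since 3 = old gcd 3, the gcd can only stay the same or decrease.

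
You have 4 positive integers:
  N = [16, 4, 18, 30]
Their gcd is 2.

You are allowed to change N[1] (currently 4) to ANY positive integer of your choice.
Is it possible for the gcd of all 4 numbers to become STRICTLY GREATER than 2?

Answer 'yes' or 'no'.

Current gcd = 2
gcd of all OTHER numbers (without N[1]=4): gcd([16, 18, 30]) = 2
The new gcd after any change is gcd(2, new_value).
This can be at most 2.
Since 2 = old gcd 2, the gcd can only stay the same or decrease.

Answer: no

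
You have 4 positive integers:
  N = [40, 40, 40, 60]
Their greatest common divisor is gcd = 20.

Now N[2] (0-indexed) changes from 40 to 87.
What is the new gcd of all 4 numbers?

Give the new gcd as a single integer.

Numbers: [40, 40, 40, 60], gcd = 20
Change: index 2, 40 -> 87
gcd of the OTHER numbers (without index 2): gcd([40, 40, 60]) = 20
New gcd = gcd(g_others, new_val) = gcd(20, 87) = 1

Answer: 1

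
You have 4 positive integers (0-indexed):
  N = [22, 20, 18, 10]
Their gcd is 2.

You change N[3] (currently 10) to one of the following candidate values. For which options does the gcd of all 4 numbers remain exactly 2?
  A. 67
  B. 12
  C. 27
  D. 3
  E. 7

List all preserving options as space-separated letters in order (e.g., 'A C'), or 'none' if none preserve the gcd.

Old gcd = 2; gcd of others (without N[3]) = 2
New gcd for candidate v: gcd(2, v). Preserves old gcd iff gcd(2, v) = 2.
  Option A: v=67, gcd(2,67)=1 -> changes
  Option B: v=12, gcd(2,12)=2 -> preserves
  Option C: v=27, gcd(2,27)=1 -> changes
  Option D: v=3, gcd(2,3)=1 -> changes
  Option E: v=7, gcd(2,7)=1 -> changes

Answer: B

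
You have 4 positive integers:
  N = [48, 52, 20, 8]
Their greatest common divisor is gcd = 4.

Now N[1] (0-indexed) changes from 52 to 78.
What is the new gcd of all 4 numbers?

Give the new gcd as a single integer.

Numbers: [48, 52, 20, 8], gcd = 4
Change: index 1, 52 -> 78
gcd of the OTHER numbers (without index 1): gcd([48, 20, 8]) = 4
New gcd = gcd(g_others, new_val) = gcd(4, 78) = 2

Answer: 2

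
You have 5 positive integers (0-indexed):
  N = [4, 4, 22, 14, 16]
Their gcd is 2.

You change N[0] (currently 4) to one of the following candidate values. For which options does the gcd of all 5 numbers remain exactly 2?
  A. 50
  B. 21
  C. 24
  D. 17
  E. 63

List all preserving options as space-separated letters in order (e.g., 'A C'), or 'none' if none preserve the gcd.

Answer: A C

Derivation:
Old gcd = 2; gcd of others (without N[0]) = 2
New gcd for candidate v: gcd(2, v). Preserves old gcd iff gcd(2, v) = 2.
  Option A: v=50, gcd(2,50)=2 -> preserves
  Option B: v=21, gcd(2,21)=1 -> changes
  Option C: v=24, gcd(2,24)=2 -> preserves
  Option D: v=17, gcd(2,17)=1 -> changes
  Option E: v=63, gcd(2,63)=1 -> changes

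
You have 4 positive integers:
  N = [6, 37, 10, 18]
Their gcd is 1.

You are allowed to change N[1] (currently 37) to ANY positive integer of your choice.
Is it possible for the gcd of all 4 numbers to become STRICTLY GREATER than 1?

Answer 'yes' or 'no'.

Answer: yes

Derivation:
Current gcd = 1
gcd of all OTHER numbers (without N[1]=37): gcd([6, 10, 18]) = 2
The new gcd after any change is gcd(2, new_value).
This can be at most 2.
Since 2 > old gcd 1, the gcd CAN increase (e.g., set N[1] = 2).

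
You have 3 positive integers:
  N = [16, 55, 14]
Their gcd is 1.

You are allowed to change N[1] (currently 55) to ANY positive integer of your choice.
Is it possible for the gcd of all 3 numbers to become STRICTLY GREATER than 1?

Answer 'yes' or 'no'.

Current gcd = 1
gcd of all OTHER numbers (without N[1]=55): gcd([16, 14]) = 2
The new gcd after any change is gcd(2, new_value).
This can be at most 2.
Since 2 > old gcd 1, the gcd CAN increase (e.g., set N[1] = 2).

Answer: yes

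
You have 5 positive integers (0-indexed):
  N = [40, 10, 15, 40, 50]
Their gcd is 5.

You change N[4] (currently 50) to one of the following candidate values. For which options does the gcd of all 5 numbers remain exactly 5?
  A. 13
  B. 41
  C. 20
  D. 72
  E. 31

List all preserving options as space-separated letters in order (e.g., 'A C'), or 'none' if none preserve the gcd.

Answer: C

Derivation:
Old gcd = 5; gcd of others (without N[4]) = 5
New gcd for candidate v: gcd(5, v). Preserves old gcd iff gcd(5, v) = 5.
  Option A: v=13, gcd(5,13)=1 -> changes
  Option B: v=41, gcd(5,41)=1 -> changes
  Option C: v=20, gcd(5,20)=5 -> preserves
  Option D: v=72, gcd(5,72)=1 -> changes
  Option E: v=31, gcd(5,31)=1 -> changes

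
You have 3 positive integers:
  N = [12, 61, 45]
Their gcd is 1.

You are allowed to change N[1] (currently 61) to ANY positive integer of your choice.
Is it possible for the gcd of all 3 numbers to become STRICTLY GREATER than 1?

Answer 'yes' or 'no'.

Current gcd = 1
gcd of all OTHER numbers (without N[1]=61): gcd([12, 45]) = 3
The new gcd after any change is gcd(3, new_value).
This can be at most 3.
Since 3 > old gcd 1, the gcd CAN increase (e.g., set N[1] = 3).

Answer: yes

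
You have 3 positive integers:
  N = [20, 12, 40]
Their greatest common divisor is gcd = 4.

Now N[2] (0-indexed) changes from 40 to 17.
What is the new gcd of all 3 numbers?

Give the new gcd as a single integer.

Numbers: [20, 12, 40], gcd = 4
Change: index 2, 40 -> 17
gcd of the OTHER numbers (without index 2): gcd([20, 12]) = 4
New gcd = gcd(g_others, new_val) = gcd(4, 17) = 1

Answer: 1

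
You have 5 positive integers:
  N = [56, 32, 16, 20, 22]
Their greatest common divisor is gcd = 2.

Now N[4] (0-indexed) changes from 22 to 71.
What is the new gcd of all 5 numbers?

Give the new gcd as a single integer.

Numbers: [56, 32, 16, 20, 22], gcd = 2
Change: index 4, 22 -> 71
gcd of the OTHER numbers (without index 4): gcd([56, 32, 16, 20]) = 4
New gcd = gcd(g_others, new_val) = gcd(4, 71) = 1

Answer: 1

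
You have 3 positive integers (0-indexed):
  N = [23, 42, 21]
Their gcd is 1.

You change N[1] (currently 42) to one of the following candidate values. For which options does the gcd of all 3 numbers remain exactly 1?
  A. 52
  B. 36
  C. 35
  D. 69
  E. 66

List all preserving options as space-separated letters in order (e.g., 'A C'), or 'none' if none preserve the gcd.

Old gcd = 1; gcd of others (without N[1]) = 1
New gcd for candidate v: gcd(1, v). Preserves old gcd iff gcd(1, v) = 1.
  Option A: v=52, gcd(1,52)=1 -> preserves
  Option B: v=36, gcd(1,36)=1 -> preserves
  Option C: v=35, gcd(1,35)=1 -> preserves
  Option D: v=69, gcd(1,69)=1 -> preserves
  Option E: v=66, gcd(1,66)=1 -> preserves

Answer: A B C D E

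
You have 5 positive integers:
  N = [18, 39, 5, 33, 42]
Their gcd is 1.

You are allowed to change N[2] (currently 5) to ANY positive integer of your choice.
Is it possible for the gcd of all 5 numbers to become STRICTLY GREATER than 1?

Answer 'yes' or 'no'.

Answer: yes

Derivation:
Current gcd = 1
gcd of all OTHER numbers (without N[2]=5): gcd([18, 39, 33, 42]) = 3
The new gcd after any change is gcd(3, new_value).
This can be at most 3.
Since 3 > old gcd 1, the gcd CAN increase (e.g., set N[2] = 3).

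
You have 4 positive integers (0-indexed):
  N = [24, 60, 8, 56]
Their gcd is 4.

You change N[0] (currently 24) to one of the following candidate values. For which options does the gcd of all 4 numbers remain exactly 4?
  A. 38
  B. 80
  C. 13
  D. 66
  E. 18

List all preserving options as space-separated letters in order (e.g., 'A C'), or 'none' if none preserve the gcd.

Old gcd = 4; gcd of others (without N[0]) = 4
New gcd for candidate v: gcd(4, v). Preserves old gcd iff gcd(4, v) = 4.
  Option A: v=38, gcd(4,38)=2 -> changes
  Option B: v=80, gcd(4,80)=4 -> preserves
  Option C: v=13, gcd(4,13)=1 -> changes
  Option D: v=66, gcd(4,66)=2 -> changes
  Option E: v=18, gcd(4,18)=2 -> changes

Answer: B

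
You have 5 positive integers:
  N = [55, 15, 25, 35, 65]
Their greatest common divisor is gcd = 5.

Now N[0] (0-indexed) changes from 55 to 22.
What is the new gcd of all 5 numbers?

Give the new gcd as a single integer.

Numbers: [55, 15, 25, 35, 65], gcd = 5
Change: index 0, 55 -> 22
gcd of the OTHER numbers (without index 0): gcd([15, 25, 35, 65]) = 5
New gcd = gcd(g_others, new_val) = gcd(5, 22) = 1

Answer: 1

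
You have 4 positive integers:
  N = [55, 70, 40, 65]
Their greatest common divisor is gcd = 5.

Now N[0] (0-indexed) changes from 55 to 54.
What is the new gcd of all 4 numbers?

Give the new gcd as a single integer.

Numbers: [55, 70, 40, 65], gcd = 5
Change: index 0, 55 -> 54
gcd of the OTHER numbers (without index 0): gcd([70, 40, 65]) = 5
New gcd = gcd(g_others, new_val) = gcd(5, 54) = 1

Answer: 1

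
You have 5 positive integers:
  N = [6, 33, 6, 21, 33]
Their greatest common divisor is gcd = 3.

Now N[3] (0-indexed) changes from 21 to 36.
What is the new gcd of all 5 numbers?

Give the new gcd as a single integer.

Answer: 3

Derivation:
Numbers: [6, 33, 6, 21, 33], gcd = 3
Change: index 3, 21 -> 36
gcd of the OTHER numbers (without index 3): gcd([6, 33, 6, 33]) = 3
New gcd = gcd(g_others, new_val) = gcd(3, 36) = 3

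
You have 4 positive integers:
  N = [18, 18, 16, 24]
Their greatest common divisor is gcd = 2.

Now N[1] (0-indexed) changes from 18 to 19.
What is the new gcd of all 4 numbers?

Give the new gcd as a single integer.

Numbers: [18, 18, 16, 24], gcd = 2
Change: index 1, 18 -> 19
gcd of the OTHER numbers (without index 1): gcd([18, 16, 24]) = 2
New gcd = gcd(g_others, new_val) = gcd(2, 19) = 1

Answer: 1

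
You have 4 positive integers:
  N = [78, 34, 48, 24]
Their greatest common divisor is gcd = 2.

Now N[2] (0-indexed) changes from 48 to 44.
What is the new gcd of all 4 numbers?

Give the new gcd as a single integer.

Answer: 2

Derivation:
Numbers: [78, 34, 48, 24], gcd = 2
Change: index 2, 48 -> 44
gcd of the OTHER numbers (without index 2): gcd([78, 34, 24]) = 2
New gcd = gcd(g_others, new_val) = gcd(2, 44) = 2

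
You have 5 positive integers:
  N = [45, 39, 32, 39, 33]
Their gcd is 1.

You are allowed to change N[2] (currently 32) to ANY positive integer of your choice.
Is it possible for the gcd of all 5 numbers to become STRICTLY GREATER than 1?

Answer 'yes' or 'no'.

Current gcd = 1
gcd of all OTHER numbers (without N[2]=32): gcd([45, 39, 39, 33]) = 3
The new gcd after any change is gcd(3, new_value).
This can be at most 3.
Since 3 > old gcd 1, the gcd CAN increase (e.g., set N[2] = 3).

Answer: yes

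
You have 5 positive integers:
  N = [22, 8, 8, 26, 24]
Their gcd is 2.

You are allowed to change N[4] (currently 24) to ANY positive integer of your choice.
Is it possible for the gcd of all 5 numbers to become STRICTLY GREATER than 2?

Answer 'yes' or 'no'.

Current gcd = 2
gcd of all OTHER numbers (without N[4]=24): gcd([22, 8, 8, 26]) = 2
The new gcd after any change is gcd(2, new_value).
This can be at most 2.
Since 2 = old gcd 2, the gcd can only stay the same or decrease.

Answer: no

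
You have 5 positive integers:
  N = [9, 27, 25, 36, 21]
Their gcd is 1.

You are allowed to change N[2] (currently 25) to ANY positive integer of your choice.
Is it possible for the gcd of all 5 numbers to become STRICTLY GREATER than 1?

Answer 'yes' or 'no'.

Answer: yes

Derivation:
Current gcd = 1
gcd of all OTHER numbers (without N[2]=25): gcd([9, 27, 36, 21]) = 3
The new gcd after any change is gcd(3, new_value).
This can be at most 3.
Since 3 > old gcd 1, the gcd CAN increase (e.g., set N[2] = 3).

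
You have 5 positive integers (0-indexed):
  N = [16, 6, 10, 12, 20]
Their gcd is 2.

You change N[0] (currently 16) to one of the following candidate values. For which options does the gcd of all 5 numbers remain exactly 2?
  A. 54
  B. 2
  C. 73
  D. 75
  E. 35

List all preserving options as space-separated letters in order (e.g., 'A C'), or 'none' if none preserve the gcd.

Old gcd = 2; gcd of others (without N[0]) = 2
New gcd for candidate v: gcd(2, v). Preserves old gcd iff gcd(2, v) = 2.
  Option A: v=54, gcd(2,54)=2 -> preserves
  Option B: v=2, gcd(2,2)=2 -> preserves
  Option C: v=73, gcd(2,73)=1 -> changes
  Option D: v=75, gcd(2,75)=1 -> changes
  Option E: v=35, gcd(2,35)=1 -> changes

Answer: A B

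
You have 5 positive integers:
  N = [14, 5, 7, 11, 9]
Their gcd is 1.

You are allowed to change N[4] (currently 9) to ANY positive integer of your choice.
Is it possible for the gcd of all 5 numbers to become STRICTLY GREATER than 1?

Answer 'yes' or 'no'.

Current gcd = 1
gcd of all OTHER numbers (without N[4]=9): gcd([14, 5, 7, 11]) = 1
The new gcd after any change is gcd(1, new_value).
This can be at most 1.
Since 1 = old gcd 1, the gcd can only stay the same or decrease.

Answer: no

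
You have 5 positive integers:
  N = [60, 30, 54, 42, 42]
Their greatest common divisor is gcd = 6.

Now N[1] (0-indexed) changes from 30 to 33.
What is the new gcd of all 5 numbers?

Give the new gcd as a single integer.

Answer: 3

Derivation:
Numbers: [60, 30, 54, 42, 42], gcd = 6
Change: index 1, 30 -> 33
gcd of the OTHER numbers (without index 1): gcd([60, 54, 42, 42]) = 6
New gcd = gcd(g_others, new_val) = gcd(6, 33) = 3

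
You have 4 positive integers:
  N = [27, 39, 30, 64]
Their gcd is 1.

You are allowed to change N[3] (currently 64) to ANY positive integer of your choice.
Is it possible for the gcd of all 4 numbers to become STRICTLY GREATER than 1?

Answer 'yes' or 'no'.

Current gcd = 1
gcd of all OTHER numbers (without N[3]=64): gcd([27, 39, 30]) = 3
The new gcd after any change is gcd(3, new_value).
This can be at most 3.
Since 3 > old gcd 1, the gcd CAN increase (e.g., set N[3] = 3).

Answer: yes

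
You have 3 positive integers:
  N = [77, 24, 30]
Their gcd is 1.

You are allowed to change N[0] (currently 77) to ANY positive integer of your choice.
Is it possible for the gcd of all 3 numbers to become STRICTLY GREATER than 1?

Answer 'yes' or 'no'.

Current gcd = 1
gcd of all OTHER numbers (without N[0]=77): gcd([24, 30]) = 6
The new gcd after any change is gcd(6, new_value).
This can be at most 6.
Since 6 > old gcd 1, the gcd CAN increase (e.g., set N[0] = 6).

Answer: yes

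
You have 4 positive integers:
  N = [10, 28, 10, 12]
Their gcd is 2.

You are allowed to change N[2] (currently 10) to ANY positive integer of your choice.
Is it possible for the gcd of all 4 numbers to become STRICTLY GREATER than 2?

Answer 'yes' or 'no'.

Current gcd = 2
gcd of all OTHER numbers (without N[2]=10): gcd([10, 28, 12]) = 2
The new gcd after any change is gcd(2, new_value).
This can be at most 2.
Since 2 = old gcd 2, the gcd can only stay the same or decrease.

Answer: no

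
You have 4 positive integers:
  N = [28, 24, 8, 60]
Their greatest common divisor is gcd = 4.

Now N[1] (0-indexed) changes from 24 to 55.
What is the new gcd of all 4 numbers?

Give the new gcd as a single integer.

Numbers: [28, 24, 8, 60], gcd = 4
Change: index 1, 24 -> 55
gcd of the OTHER numbers (without index 1): gcd([28, 8, 60]) = 4
New gcd = gcd(g_others, new_val) = gcd(4, 55) = 1

Answer: 1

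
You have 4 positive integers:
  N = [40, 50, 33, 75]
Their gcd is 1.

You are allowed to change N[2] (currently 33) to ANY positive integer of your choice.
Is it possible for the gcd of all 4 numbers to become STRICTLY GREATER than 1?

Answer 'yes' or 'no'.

Answer: yes

Derivation:
Current gcd = 1
gcd of all OTHER numbers (without N[2]=33): gcd([40, 50, 75]) = 5
The new gcd after any change is gcd(5, new_value).
This can be at most 5.
Since 5 > old gcd 1, the gcd CAN increase (e.g., set N[2] = 5).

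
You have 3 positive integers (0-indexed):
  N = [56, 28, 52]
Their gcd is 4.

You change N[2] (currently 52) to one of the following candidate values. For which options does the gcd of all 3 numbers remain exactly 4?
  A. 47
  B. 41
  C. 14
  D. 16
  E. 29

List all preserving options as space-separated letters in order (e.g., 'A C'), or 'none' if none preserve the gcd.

Answer: D

Derivation:
Old gcd = 4; gcd of others (without N[2]) = 28
New gcd for candidate v: gcd(28, v). Preserves old gcd iff gcd(28, v) = 4.
  Option A: v=47, gcd(28,47)=1 -> changes
  Option B: v=41, gcd(28,41)=1 -> changes
  Option C: v=14, gcd(28,14)=14 -> changes
  Option D: v=16, gcd(28,16)=4 -> preserves
  Option E: v=29, gcd(28,29)=1 -> changes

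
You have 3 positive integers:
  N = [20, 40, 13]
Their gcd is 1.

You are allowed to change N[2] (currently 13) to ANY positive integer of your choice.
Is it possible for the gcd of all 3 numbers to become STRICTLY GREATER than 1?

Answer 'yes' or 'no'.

Answer: yes

Derivation:
Current gcd = 1
gcd of all OTHER numbers (without N[2]=13): gcd([20, 40]) = 20
The new gcd after any change is gcd(20, new_value).
This can be at most 20.
Since 20 > old gcd 1, the gcd CAN increase (e.g., set N[2] = 20).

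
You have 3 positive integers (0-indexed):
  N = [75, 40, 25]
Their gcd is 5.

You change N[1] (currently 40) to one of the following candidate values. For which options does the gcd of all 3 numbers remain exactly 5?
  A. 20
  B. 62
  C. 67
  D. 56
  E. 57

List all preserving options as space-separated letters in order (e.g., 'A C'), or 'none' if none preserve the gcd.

Answer: A

Derivation:
Old gcd = 5; gcd of others (without N[1]) = 25
New gcd for candidate v: gcd(25, v). Preserves old gcd iff gcd(25, v) = 5.
  Option A: v=20, gcd(25,20)=5 -> preserves
  Option B: v=62, gcd(25,62)=1 -> changes
  Option C: v=67, gcd(25,67)=1 -> changes
  Option D: v=56, gcd(25,56)=1 -> changes
  Option E: v=57, gcd(25,57)=1 -> changes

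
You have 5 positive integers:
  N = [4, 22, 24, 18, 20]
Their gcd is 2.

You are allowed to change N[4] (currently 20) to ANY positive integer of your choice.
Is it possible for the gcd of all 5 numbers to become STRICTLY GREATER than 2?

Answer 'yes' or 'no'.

Answer: no

Derivation:
Current gcd = 2
gcd of all OTHER numbers (without N[4]=20): gcd([4, 22, 24, 18]) = 2
The new gcd after any change is gcd(2, new_value).
This can be at most 2.
Since 2 = old gcd 2, the gcd can only stay the same or decrease.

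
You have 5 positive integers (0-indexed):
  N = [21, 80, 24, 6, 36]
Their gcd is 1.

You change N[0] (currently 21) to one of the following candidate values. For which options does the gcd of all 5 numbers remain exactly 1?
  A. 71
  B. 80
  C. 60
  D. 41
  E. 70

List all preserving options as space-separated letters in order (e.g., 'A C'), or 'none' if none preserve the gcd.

Answer: A D

Derivation:
Old gcd = 1; gcd of others (without N[0]) = 2
New gcd for candidate v: gcd(2, v). Preserves old gcd iff gcd(2, v) = 1.
  Option A: v=71, gcd(2,71)=1 -> preserves
  Option B: v=80, gcd(2,80)=2 -> changes
  Option C: v=60, gcd(2,60)=2 -> changes
  Option D: v=41, gcd(2,41)=1 -> preserves
  Option E: v=70, gcd(2,70)=2 -> changes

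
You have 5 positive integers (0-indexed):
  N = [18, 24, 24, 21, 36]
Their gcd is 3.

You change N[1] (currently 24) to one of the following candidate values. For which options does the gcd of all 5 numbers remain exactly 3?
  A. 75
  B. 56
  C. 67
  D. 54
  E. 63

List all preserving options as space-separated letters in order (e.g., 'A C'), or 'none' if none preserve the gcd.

Answer: A D E

Derivation:
Old gcd = 3; gcd of others (without N[1]) = 3
New gcd for candidate v: gcd(3, v). Preserves old gcd iff gcd(3, v) = 3.
  Option A: v=75, gcd(3,75)=3 -> preserves
  Option B: v=56, gcd(3,56)=1 -> changes
  Option C: v=67, gcd(3,67)=1 -> changes
  Option D: v=54, gcd(3,54)=3 -> preserves
  Option E: v=63, gcd(3,63)=3 -> preserves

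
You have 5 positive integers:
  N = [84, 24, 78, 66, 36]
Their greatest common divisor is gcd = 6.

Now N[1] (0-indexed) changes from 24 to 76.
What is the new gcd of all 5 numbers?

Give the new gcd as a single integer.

Answer: 2

Derivation:
Numbers: [84, 24, 78, 66, 36], gcd = 6
Change: index 1, 24 -> 76
gcd of the OTHER numbers (without index 1): gcd([84, 78, 66, 36]) = 6
New gcd = gcd(g_others, new_val) = gcd(6, 76) = 2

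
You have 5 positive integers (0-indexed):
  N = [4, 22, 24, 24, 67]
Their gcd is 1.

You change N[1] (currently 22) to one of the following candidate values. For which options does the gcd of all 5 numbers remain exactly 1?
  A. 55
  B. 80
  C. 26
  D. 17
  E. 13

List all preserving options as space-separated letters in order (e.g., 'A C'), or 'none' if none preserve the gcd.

Answer: A B C D E

Derivation:
Old gcd = 1; gcd of others (without N[1]) = 1
New gcd for candidate v: gcd(1, v). Preserves old gcd iff gcd(1, v) = 1.
  Option A: v=55, gcd(1,55)=1 -> preserves
  Option B: v=80, gcd(1,80)=1 -> preserves
  Option C: v=26, gcd(1,26)=1 -> preserves
  Option D: v=17, gcd(1,17)=1 -> preserves
  Option E: v=13, gcd(1,13)=1 -> preserves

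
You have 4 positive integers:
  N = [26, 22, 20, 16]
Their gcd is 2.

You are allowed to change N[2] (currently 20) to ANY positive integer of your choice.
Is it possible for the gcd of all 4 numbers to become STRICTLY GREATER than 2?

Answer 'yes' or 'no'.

Current gcd = 2
gcd of all OTHER numbers (without N[2]=20): gcd([26, 22, 16]) = 2
The new gcd after any change is gcd(2, new_value).
This can be at most 2.
Since 2 = old gcd 2, the gcd can only stay the same or decrease.

Answer: no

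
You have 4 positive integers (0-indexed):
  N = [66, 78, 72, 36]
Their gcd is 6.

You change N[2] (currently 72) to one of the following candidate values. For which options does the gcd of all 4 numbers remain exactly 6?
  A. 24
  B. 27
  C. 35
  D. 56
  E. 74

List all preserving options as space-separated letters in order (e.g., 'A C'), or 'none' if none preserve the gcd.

Answer: A

Derivation:
Old gcd = 6; gcd of others (without N[2]) = 6
New gcd for candidate v: gcd(6, v). Preserves old gcd iff gcd(6, v) = 6.
  Option A: v=24, gcd(6,24)=6 -> preserves
  Option B: v=27, gcd(6,27)=3 -> changes
  Option C: v=35, gcd(6,35)=1 -> changes
  Option D: v=56, gcd(6,56)=2 -> changes
  Option E: v=74, gcd(6,74)=2 -> changes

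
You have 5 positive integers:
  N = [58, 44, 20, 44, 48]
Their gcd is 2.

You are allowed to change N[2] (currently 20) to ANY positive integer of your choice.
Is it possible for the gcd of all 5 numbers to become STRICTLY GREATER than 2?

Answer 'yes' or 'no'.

Current gcd = 2
gcd of all OTHER numbers (without N[2]=20): gcd([58, 44, 44, 48]) = 2
The new gcd after any change is gcd(2, new_value).
This can be at most 2.
Since 2 = old gcd 2, the gcd can only stay the same or decrease.

Answer: no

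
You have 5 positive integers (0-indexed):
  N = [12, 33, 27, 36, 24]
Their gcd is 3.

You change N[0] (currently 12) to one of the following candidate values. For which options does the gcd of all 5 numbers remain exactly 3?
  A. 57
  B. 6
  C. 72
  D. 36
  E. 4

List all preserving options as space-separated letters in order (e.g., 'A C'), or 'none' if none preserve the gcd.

Answer: A B C D

Derivation:
Old gcd = 3; gcd of others (without N[0]) = 3
New gcd for candidate v: gcd(3, v). Preserves old gcd iff gcd(3, v) = 3.
  Option A: v=57, gcd(3,57)=3 -> preserves
  Option B: v=6, gcd(3,6)=3 -> preserves
  Option C: v=72, gcd(3,72)=3 -> preserves
  Option D: v=36, gcd(3,36)=3 -> preserves
  Option E: v=4, gcd(3,4)=1 -> changes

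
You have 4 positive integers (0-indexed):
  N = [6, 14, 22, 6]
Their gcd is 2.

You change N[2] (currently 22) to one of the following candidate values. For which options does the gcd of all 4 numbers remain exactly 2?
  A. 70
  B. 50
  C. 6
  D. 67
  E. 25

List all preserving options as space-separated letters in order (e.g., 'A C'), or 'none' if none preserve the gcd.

Old gcd = 2; gcd of others (without N[2]) = 2
New gcd for candidate v: gcd(2, v). Preserves old gcd iff gcd(2, v) = 2.
  Option A: v=70, gcd(2,70)=2 -> preserves
  Option B: v=50, gcd(2,50)=2 -> preserves
  Option C: v=6, gcd(2,6)=2 -> preserves
  Option D: v=67, gcd(2,67)=1 -> changes
  Option E: v=25, gcd(2,25)=1 -> changes

Answer: A B C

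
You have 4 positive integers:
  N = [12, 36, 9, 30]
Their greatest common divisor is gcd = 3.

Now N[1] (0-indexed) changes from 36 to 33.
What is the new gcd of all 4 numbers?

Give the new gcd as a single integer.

Numbers: [12, 36, 9, 30], gcd = 3
Change: index 1, 36 -> 33
gcd of the OTHER numbers (without index 1): gcd([12, 9, 30]) = 3
New gcd = gcd(g_others, new_val) = gcd(3, 33) = 3

Answer: 3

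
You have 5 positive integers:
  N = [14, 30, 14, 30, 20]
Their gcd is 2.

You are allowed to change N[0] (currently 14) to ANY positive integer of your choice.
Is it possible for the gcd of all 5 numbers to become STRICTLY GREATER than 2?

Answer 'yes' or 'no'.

Answer: no

Derivation:
Current gcd = 2
gcd of all OTHER numbers (without N[0]=14): gcd([30, 14, 30, 20]) = 2
The new gcd after any change is gcd(2, new_value).
This can be at most 2.
Since 2 = old gcd 2, the gcd can only stay the same or decrease.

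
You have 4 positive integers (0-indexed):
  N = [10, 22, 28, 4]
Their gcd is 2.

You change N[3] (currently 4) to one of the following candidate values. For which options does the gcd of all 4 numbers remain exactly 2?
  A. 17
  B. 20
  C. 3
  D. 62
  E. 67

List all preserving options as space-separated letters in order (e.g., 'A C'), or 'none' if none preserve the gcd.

Old gcd = 2; gcd of others (without N[3]) = 2
New gcd for candidate v: gcd(2, v). Preserves old gcd iff gcd(2, v) = 2.
  Option A: v=17, gcd(2,17)=1 -> changes
  Option B: v=20, gcd(2,20)=2 -> preserves
  Option C: v=3, gcd(2,3)=1 -> changes
  Option D: v=62, gcd(2,62)=2 -> preserves
  Option E: v=67, gcd(2,67)=1 -> changes

Answer: B D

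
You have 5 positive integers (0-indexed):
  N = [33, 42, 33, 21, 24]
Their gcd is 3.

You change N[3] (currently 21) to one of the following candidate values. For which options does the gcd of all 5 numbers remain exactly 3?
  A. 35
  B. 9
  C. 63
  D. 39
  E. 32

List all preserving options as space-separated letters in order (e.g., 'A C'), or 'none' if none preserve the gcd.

Old gcd = 3; gcd of others (without N[3]) = 3
New gcd for candidate v: gcd(3, v). Preserves old gcd iff gcd(3, v) = 3.
  Option A: v=35, gcd(3,35)=1 -> changes
  Option B: v=9, gcd(3,9)=3 -> preserves
  Option C: v=63, gcd(3,63)=3 -> preserves
  Option D: v=39, gcd(3,39)=3 -> preserves
  Option E: v=32, gcd(3,32)=1 -> changes

Answer: B C D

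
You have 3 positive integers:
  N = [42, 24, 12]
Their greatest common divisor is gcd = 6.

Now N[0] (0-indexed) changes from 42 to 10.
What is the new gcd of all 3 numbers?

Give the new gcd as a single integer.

Answer: 2

Derivation:
Numbers: [42, 24, 12], gcd = 6
Change: index 0, 42 -> 10
gcd of the OTHER numbers (without index 0): gcd([24, 12]) = 12
New gcd = gcd(g_others, new_val) = gcd(12, 10) = 2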